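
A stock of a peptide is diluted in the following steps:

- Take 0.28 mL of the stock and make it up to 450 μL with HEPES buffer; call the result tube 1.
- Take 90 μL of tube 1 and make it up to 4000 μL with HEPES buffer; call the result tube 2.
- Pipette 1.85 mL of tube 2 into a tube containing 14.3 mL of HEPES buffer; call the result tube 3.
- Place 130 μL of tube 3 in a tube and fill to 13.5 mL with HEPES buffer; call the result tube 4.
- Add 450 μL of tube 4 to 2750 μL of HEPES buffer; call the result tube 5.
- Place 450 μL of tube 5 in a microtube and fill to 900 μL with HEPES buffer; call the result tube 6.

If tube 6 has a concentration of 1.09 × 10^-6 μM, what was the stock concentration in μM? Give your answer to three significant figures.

Step 1: 0.28 mL brought to 450 μL → factor 0.45/0.28 = 1.6071
Step 2: 90 μL brought to 4000 μL → factor 4000/90 = 44.444
Step 3: 1.85 mL + 14.3 mL = 16.15 mL total → factor 16.15/1.85 = 8.7297
Step 4: 130 μL brought to 13.5 mL → factor 13500/130 = 103.85
Step 5: 450 μL + 2750 μL = 3200 μL total → factor 3200/450 = 7.1111
Step 6: 450 μL brought to 900 μL → factor 900/450 = 2
Overall dilution factor = 1.6071 × 44.444 × 8.7297 × 103.85 × 7.1111 × 2 = 9.2094 × 10^5
Stock = 1.09 × 10^-6 μM × 9.2094 × 10^5 = 1.00 μM

1.00 μM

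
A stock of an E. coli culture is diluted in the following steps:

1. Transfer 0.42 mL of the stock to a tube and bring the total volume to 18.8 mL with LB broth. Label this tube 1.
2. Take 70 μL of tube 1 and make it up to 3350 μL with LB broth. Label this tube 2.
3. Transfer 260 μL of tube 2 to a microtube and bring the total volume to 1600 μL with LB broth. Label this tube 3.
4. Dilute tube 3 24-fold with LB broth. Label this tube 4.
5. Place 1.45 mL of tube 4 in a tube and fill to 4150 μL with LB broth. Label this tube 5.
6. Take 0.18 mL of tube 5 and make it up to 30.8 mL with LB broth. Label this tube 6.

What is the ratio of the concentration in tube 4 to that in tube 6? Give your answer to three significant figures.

490

Step 1: 0.42 mL brought to 18.8 mL → factor 18.8/0.42 = 44.762
Step 2: 70 μL brought to 3350 μL → factor 3350/70 = 47.857
Step 3: 260 μL brought to 1600 μL → factor 1600/260 = 6.1538
Step 4: 24-fold → factor 24
Step 5: 1.45 mL brought to 4150 μL → factor 4.15/1.45 = 2.8621
Step 6: 0.18 mL brought to 30.8 mL → factor 30.8/0.18 = 171.11
Dilution factor to tube 4 = 3.1638 × 10^5; to tube 6 = 1.5494 × 10^8
[tube 4]/[tube 6] = (factor to tube 6)/(factor to tube 4) = 1.5494 × 10^8/3.1638 × 10^5 = 490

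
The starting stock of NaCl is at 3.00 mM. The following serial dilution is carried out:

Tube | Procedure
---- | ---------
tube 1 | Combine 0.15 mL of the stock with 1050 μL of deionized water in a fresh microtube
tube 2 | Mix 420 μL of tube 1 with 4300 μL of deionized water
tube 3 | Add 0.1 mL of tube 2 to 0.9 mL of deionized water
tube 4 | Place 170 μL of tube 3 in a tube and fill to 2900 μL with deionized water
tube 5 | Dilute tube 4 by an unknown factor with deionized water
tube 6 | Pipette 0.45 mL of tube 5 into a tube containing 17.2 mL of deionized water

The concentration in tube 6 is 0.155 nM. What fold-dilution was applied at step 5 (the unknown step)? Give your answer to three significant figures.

32.2-fold

Step 1: 0.15 mL + 1050 μL = 1.2 mL total → factor 1.2/0.15 = 8
Step 2: 420 μL + 4300 μL = 4720 μL total → factor 4720/420 = 11.238
Step 3: 0.1 mL + 0.9 mL = 1 mL total → factor 1/0.1 = 10
Step 4: 170 μL brought to 2900 μL → factor 2900/170 = 17.059
Step 5: unknown factor x
Step 6: 0.45 mL + 17.2 mL = 17.65 mL total → factor 17.65/0.45 = 39.222
Product of known-step factors = 6.0154 × 10^5
Overall factor = 3.00 mM / (0.155 nM) = 1.9355 × 10^7
x = 1.9355 × 10^7 / 6.0154 × 10^5 = 32.2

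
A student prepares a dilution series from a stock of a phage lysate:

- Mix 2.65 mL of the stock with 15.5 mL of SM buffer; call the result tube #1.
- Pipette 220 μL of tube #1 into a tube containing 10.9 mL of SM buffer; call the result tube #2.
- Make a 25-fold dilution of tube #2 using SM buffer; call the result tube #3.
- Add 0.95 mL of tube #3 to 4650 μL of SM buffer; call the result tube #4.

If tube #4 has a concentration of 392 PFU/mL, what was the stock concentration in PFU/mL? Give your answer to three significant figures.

2.00 × 10^7 PFU/mL

Step 1: 2.65 mL + 15.5 mL = 18.15 mL total → factor 18.15/2.65 = 6.8491
Step 2: 220 μL + 10.9 mL = 11120 μL total → factor 11120/220 = 50.545
Step 3: 25-fold → factor 25
Step 4: 0.95 mL + 4650 μL = 5.6 mL total → factor 5.6/0.95 = 5.8947
Overall dilution factor = 6.8491 × 50.545 × 25 × 5.8947 = 51017
Stock = 392 PFU/mL × 51017 = 2.00 × 10^7 PFU/mL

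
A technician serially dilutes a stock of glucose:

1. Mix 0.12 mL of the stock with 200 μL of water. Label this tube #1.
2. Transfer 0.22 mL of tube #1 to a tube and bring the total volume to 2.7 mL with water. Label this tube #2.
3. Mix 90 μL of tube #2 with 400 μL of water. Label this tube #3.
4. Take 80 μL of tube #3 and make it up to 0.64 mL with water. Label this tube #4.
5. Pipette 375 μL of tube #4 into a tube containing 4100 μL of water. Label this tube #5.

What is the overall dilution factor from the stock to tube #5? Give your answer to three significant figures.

Step 1: 0.12 mL + 200 μL = 0.32 mL total → factor 0.32/0.12 = 2.6667
Step 2: 0.22 mL brought to 2.7 mL → factor 2.7/0.22 = 12.273
Step 3: 90 μL + 400 μL = 490 μL total → factor 490/90 = 5.4444
Step 4: 80 μL brought to 0.64 mL → factor 640/80 = 8
Step 5: 375 μL + 4100 μL = 4475 μL total → factor 4475/375 = 11.933
Overall dilution factor = 2.6667 × 12.273 × 5.4444 × 8 × 11.933 = 17010

1.70 × 10^4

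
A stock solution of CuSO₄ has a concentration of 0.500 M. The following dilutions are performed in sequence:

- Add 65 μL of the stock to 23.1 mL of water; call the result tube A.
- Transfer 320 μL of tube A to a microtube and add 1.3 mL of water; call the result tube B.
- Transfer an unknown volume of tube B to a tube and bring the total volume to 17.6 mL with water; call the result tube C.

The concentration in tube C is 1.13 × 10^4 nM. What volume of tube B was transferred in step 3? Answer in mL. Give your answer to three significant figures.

0.718 mL

Step 1: 65 μL + 23.1 mL = 23165 μL total → factor 23165/65 = 356.38
Step 2: 320 μL + 1.3 mL = 1620 μL total → factor 1620/320 = 5.0625
Step 3: v brought to 17.6 mL → factor = 17.6 mL/v
Product of known-step factors = 1804.2
Overall factor = 0.500 M / (1.13 × 10^4 nM) = 44248
Step-3 factor = 44248 / 1804.2 = 24.525
v = 17.6 mL / 24.525 = 0.718 mL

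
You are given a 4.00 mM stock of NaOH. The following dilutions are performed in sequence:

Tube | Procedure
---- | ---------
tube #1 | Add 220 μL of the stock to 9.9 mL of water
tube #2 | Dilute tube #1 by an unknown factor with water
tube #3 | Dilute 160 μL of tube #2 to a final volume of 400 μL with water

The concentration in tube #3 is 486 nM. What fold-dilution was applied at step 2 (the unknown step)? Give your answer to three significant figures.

71.6-fold

Step 1: 220 μL + 9.9 mL = 10120 μL total → factor 10120/220 = 46
Step 2: unknown factor x
Step 3: 160 μL brought to 400 μL → factor 400/160 = 2.5
Product of known-step factors = 115
Overall factor = 4.00 mM / (486 nM) = 8230.5
x = 8230.5 / 115 = 71.6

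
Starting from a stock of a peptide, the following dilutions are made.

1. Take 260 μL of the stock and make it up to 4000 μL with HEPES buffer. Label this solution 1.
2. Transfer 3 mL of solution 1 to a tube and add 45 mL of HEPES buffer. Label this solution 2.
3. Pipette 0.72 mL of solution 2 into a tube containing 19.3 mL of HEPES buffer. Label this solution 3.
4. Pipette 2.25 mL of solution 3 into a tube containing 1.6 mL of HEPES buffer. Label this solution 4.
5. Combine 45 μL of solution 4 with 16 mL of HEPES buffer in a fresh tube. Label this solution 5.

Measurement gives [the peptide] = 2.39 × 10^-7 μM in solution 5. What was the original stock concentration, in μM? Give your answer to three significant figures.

0.998 μM

Step 1: 260 μL brought to 4000 μL → factor 4000/260 = 15.385
Step 2: 3 mL + 45 mL = 48 mL total → factor 48/3 = 16
Step 3: 0.72 mL + 19.3 mL = 20.02 mL total → factor 20.02/0.72 = 27.806
Step 4: 2.25 mL + 1.6 mL = 3.85 mL total → factor 3.85/2.25 = 1.7111
Step 5: 45 μL + 16 mL = 16045 μL total → factor 16045/45 = 356.56
Overall dilution factor = 15.385 × 16 × 27.806 × 1.7111 × 356.56 = 4.1758 × 10^6
Stock = 2.39 × 10^-7 μM × 4.1758 × 10^6 = 0.998 μM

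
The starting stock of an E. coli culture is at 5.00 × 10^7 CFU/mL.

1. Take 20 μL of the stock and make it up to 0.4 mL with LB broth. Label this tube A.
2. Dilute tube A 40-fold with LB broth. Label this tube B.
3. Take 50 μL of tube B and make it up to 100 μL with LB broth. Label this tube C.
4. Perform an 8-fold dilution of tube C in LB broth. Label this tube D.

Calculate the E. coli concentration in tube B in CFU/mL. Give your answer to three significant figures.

Step 1: 20 μL brought to 0.4 mL → factor 400/20 = 20
Step 2: 40-fold → factor 40
Dilution factor through tube B = 20 × 40 = 800
[tube B] = 5.00 × 10^7 CFU/mL / 800 = 6.25 × 10^4 CFU/mL

6.25 × 10^4 CFU/mL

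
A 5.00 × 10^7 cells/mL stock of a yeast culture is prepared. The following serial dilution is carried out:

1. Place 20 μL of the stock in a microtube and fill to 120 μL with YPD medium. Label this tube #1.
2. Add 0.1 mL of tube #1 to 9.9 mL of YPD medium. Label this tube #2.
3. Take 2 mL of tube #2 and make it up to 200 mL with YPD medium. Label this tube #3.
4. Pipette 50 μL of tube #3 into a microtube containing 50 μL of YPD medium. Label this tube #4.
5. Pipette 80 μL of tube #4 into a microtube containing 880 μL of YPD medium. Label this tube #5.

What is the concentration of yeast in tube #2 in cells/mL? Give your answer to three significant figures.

Step 1: 20 μL brought to 120 μL → factor 120/20 = 6
Step 2: 0.1 mL + 9.9 mL = 10 mL total → factor 10/0.1 = 100
Dilution factor through tube #2 = 6 × 100 = 600
[tube #2] = 5.00 × 10^7 cells/mL / 600 = 8.33 × 10^4 cells/mL

8.33 × 10^4 cells/mL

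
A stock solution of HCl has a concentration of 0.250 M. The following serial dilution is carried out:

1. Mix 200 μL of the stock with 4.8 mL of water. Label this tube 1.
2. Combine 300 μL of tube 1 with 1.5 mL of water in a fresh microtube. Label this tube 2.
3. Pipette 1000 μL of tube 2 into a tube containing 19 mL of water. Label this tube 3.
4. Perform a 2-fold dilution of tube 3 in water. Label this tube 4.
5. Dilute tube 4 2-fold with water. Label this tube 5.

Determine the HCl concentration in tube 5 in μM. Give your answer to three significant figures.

20.8 μM

Step 1: 200 μL + 4.8 mL = 5000 μL total → factor 5000/200 = 25
Step 2: 300 μL + 1.5 mL = 1800 μL total → factor 1800/300 = 6
Step 3: 1000 μL + 19 mL = 20000 μL total → factor 20000/1000 = 20
Step 4: 2-fold → factor 2
Step 5: 2-fold → factor 2
Overall dilution factor = 25 × 6 × 20 × 2 × 2 = 12000
Final = 0.250 M / 12000 = 2.083 × 10^-5 M = 20.8 μM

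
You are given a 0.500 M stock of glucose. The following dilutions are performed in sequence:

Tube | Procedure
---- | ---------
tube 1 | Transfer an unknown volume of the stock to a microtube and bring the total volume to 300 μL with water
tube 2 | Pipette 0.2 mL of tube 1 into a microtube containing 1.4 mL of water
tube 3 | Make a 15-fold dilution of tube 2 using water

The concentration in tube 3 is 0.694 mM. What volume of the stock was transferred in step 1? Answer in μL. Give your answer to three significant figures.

50.0 μL

Step 1: v brought to 300 μL → factor = 300 μL/v
Step 2: 0.2 mL + 1.4 mL = 1.6 mL total → factor 1.6/0.2 = 8
Step 3: 15-fold → factor 15
Product of known-step factors = 120
Overall factor = 0.500 M / (0.694 mM) = 720.46
Step-1 factor = 720.46 / 120 = 6.0038
v = 300 μL / 6.0038 = 50.0 μL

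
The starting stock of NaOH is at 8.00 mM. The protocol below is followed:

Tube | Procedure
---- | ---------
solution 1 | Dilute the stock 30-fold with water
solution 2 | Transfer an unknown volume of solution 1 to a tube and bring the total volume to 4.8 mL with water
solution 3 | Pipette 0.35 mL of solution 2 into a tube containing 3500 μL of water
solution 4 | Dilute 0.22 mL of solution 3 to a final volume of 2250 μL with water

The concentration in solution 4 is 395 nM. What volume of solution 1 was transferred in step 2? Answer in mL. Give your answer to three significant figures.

Step 1: 30-fold → factor 30
Step 2: v brought to 4.8 mL → factor = 4.8 mL/v
Step 3: 0.35 mL + 3500 μL = 3.85 mL total → factor 3.85/0.35 = 11
Step 4: 0.22 mL brought to 2250 μL → factor 2.25/0.22 = 10.227
Product of known-step factors = 3375
Overall factor = 8.00 mM / (395 nM) = 20253
Step-2 factor = 20253 / 3375 = 6.0009
v = 4.8 mL / 6.0009 = 0.800 mL

0.800 mL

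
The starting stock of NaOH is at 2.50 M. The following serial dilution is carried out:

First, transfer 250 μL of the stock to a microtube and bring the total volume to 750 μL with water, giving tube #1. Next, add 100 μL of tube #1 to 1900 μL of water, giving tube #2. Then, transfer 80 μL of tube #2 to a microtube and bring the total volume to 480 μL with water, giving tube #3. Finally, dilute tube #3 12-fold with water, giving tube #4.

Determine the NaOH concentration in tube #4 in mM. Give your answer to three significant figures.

Step 1: 250 μL brought to 750 μL → factor 750/250 = 3
Step 2: 100 μL + 1900 μL = 2000 μL total → factor 2000/100 = 20
Step 3: 80 μL brought to 480 μL → factor 480/80 = 6
Step 4: 12-fold → factor 12
Overall dilution factor = 3 × 20 × 6 × 12 = 4320
Final = 2.50 M / 4320 = 0.0005787 M = 0.579 mM

0.579 mM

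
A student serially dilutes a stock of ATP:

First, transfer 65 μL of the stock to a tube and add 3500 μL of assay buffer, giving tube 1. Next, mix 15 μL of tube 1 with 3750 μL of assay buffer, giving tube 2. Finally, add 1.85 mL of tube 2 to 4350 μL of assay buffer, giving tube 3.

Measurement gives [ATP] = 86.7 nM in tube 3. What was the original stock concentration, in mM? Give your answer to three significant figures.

4.00 mM

Step 1: 65 μL + 3500 μL = 3565 μL total → factor 3565/65 = 54.846
Step 2: 15 μL + 3750 μL = 3765 μL total → factor 3765/15 = 251
Step 3: 1.85 mL + 4350 μL = 6.2 mL total → factor 6.2/1.85 = 3.3514
Overall dilution factor = 54.846 × 251 × 3.3514 = 46136
Stock = 86.7 nM × 46136 = 4.000 × 10^6 nM = 4.00 mM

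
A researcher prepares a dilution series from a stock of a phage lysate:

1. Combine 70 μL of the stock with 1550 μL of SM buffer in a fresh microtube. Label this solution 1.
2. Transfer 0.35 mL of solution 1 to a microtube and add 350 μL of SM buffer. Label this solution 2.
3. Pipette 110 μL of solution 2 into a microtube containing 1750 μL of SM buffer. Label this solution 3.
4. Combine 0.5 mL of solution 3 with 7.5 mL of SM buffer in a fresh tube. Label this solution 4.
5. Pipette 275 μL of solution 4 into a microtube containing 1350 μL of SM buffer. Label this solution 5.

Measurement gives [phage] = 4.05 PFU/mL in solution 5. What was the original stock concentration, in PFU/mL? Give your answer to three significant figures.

3.00 × 10^5 PFU/mL

Step 1: 70 μL + 1550 μL = 1620 μL total → factor 1620/70 = 23.143
Step 2: 0.35 mL + 350 μL = 0.7 mL total → factor 0.7/0.35 = 2
Step 3: 110 μL + 1750 μL = 1860 μL total → factor 1860/110 = 16.909
Step 4: 0.5 mL + 7.5 mL = 8 mL total → factor 8/0.5 = 16
Step 5: 275 μL + 1350 μL = 1625 μL total → factor 1625/275 = 5.9091
Overall dilution factor = 23.143 × 2 × 16.909 × 16 × 5.9091 = 73996
Stock = 4.05 PFU/mL × 73996 = 3.00 × 10^5 PFU/mL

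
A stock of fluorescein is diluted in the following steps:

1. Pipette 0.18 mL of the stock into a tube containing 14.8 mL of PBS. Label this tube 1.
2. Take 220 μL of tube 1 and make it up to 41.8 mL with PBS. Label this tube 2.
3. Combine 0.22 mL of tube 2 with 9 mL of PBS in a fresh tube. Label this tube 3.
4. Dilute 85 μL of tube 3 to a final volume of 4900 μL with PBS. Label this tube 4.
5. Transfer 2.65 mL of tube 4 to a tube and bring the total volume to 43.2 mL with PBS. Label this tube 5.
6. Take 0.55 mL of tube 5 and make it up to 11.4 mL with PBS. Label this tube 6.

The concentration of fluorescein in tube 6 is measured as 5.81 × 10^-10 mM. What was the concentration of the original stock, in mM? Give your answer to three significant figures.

Step 1: 0.18 mL + 14.8 mL = 14.98 mL total → factor 14.98/0.18 = 83.222
Step 2: 220 μL brought to 41.8 mL → factor 41800/220 = 190
Step 3: 0.22 mL + 9 mL = 9.22 mL total → factor 9.22/0.22 = 41.909
Step 4: 85 μL brought to 4900 μL → factor 4900/85 = 57.647
Step 5: 2.65 mL brought to 43.2 mL → factor 43.2/2.65 = 16.302
Step 6: 0.55 mL brought to 11.4 mL → factor 11.4/0.55 = 20.727
Overall dilution factor = 83.222 × 190 × 41.909 × 57.647 × 16.302 × 20.727 = 1.2908 × 10^10
Stock = 5.81 × 10^-10 mM × 1.2908 × 10^10 = 7.50 mM

7.50 mM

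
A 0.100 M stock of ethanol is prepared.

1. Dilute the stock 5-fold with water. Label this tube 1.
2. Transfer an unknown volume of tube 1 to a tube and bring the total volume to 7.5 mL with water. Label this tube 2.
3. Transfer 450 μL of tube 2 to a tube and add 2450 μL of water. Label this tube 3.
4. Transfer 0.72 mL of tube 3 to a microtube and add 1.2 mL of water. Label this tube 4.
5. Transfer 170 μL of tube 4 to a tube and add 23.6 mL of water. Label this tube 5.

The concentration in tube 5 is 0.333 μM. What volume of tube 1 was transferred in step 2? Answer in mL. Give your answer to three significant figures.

Step 1: 5-fold → factor 5
Step 2: v brought to 7.5 mL → factor = 7.5 mL/v
Step 3: 450 μL + 2450 μL = 2900 μL total → factor 2900/450 = 6.4444
Step 4: 0.72 mL + 1.2 mL = 1.92 mL total → factor 1.92/0.72 = 2.6667
Step 5: 170 μL + 23.6 mL = 23770 μL total → factor 23770/170 = 139.82
Product of known-step factors = 12014
Overall factor = 0.100 M / (0.333 μM) = 3.003 × 10^5
Step-2 factor = 3.003 × 10^5 / 12014 = 24.995
v = 7.5 mL / 24.995 = 0.300 mL

0.300 mL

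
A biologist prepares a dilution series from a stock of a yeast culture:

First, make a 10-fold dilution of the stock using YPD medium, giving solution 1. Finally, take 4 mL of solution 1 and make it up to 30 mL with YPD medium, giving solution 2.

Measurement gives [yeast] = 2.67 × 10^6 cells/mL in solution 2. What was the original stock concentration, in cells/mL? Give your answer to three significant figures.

2.00 × 10^8 cells/mL

Step 1: 10-fold → factor 10
Step 2: 4 mL brought to 30 mL → factor 30/4 = 7.5
Overall dilution factor = 10 × 7.5 = 75
Stock = 2.67 × 10^6 cells/mL × 75 = 2.00 × 10^8 cells/mL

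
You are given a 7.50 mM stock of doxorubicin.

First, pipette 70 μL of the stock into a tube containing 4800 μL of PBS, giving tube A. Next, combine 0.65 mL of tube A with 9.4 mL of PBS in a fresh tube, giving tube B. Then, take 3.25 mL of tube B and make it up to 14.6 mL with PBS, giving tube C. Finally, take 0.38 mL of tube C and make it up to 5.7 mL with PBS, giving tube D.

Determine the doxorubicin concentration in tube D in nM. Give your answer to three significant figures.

103 nM

Step 1: 70 μL + 4800 μL = 4870 μL total → factor 4870/70 = 69.571
Step 2: 0.65 mL + 9.4 mL = 10.05 mL total → factor 10.05/0.65 = 15.462
Step 3: 3.25 mL brought to 14.6 mL → factor 14.6/3.25 = 4.4923
Step 4: 0.38 mL brought to 5.7 mL → factor 5.7/0.38 = 15
Overall dilution factor = 69.571 × 15.462 × 4.4923 × 15 = 72484
Final = 7.50 mM / 72484 = 0.0001035 mM = 103 nM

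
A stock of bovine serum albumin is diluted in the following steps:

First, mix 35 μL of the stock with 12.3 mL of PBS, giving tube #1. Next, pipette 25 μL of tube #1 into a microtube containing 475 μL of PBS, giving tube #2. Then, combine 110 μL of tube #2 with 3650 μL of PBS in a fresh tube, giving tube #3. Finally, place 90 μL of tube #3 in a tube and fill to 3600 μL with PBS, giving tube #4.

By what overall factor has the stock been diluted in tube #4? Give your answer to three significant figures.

Step 1: 35 μL + 12.3 mL = 12335 μL total → factor 12335/35 = 352.43
Step 2: 25 μL + 475 μL = 500 μL total → factor 500/25 = 20
Step 3: 110 μL + 3650 μL = 3760 μL total → factor 3760/110 = 34.182
Step 4: 90 μL brought to 3600 μL → factor 3600/90 = 40
Overall dilution factor = 352.43 × 20 × 34.182 × 40 = 9.6373 × 10^6

9.64 × 10^6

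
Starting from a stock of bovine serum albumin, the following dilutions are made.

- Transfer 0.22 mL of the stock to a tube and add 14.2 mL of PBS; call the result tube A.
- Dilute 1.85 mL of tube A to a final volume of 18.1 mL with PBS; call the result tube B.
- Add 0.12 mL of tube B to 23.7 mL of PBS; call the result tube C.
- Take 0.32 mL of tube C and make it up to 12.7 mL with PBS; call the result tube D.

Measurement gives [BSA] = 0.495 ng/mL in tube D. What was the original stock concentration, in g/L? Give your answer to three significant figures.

Step 1: 0.22 mL + 14.2 mL = 14.42 mL total → factor 14.42/0.22 = 65.545
Step 2: 1.85 mL brought to 18.1 mL → factor 18.1/1.85 = 9.7838
Step 3: 0.12 mL + 23.7 mL = 23.82 mL total → factor 23.82/0.12 = 198.5
Step 4: 0.32 mL brought to 12.7 mL → factor 12.7/0.32 = 39.688
Overall dilution factor = 65.545 × 9.7838 × 198.5 × 39.688 = 5.052 × 10^6
Stock = 0.495 ng/mL × 5.052 × 10^6 = 2.501 × 10^6 ng/mL = 2.50 g/L

2.50 g/L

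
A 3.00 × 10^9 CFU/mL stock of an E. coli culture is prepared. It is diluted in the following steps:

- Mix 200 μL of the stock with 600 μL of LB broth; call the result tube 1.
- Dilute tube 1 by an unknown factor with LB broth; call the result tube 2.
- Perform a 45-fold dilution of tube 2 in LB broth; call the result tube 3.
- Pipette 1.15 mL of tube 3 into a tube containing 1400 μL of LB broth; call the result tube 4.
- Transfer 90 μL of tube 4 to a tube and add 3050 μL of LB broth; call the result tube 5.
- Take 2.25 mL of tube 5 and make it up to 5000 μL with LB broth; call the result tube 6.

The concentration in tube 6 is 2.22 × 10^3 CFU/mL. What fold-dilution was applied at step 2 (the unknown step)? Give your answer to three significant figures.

43.7-fold

Step 1: 200 μL + 600 μL = 800 μL total → factor 800/200 = 4
Step 2: unknown factor x
Step 3: 45-fold → factor 45
Step 4: 1.15 mL + 1400 μL = 2.55 mL total → factor 2.55/1.15 = 2.2174
Step 5: 90 μL + 3050 μL = 3140 μL total → factor 3140/90 = 34.889
Step 6: 2.25 mL brought to 5000 μL → factor 5/2.25 = 2.2222
Product of known-step factors = 30945
Overall factor = 3.00 × 10^9 CFU/mL / (2.22 × 10^3 CFU/mL) = 1.3514 × 10^6
x = 1.3514 × 10^6 / 30945 = 43.7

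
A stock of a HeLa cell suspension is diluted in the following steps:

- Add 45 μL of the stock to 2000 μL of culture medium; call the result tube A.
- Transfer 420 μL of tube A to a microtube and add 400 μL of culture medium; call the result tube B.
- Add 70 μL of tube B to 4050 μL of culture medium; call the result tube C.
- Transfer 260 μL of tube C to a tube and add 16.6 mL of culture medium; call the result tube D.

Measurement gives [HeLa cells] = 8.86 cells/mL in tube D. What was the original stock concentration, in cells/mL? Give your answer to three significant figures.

Step 1: 45 μL + 2000 μL = 2045 μL total → factor 2045/45 = 45.444
Step 2: 420 μL + 400 μL = 820 μL total → factor 820/420 = 1.9524
Step 3: 70 μL + 4050 μL = 4120 μL total → factor 4120/70 = 58.857
Step 4: 260 μL + 16.6 mL = 16860 μL total → factor 16860/260 = 64.846
Overall dilution factor = 45.444 × 1.9524 × 58.857 × 64.846 = 3.3863 × 10^5
Stock = 8.86 cells/mL × 3.3863 × 10^5 = 3.00 × 10^6 cells/mL

3.00 × 10^6 cells/mL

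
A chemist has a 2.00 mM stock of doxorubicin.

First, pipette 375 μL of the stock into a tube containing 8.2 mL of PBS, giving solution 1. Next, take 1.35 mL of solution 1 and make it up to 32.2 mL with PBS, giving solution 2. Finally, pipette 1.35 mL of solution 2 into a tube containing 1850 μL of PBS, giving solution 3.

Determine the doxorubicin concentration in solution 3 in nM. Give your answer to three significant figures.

Step 1: 375 μL + 8.2 mL = 8575 μL total → factor 8575/375 = 22.867
Step 2: 1.35 mL brought to 32.2 mL → factor 32.2/1.35 = 23.852
Step 3: 1.35 mL + 1850 μL = 3.2 mL total → factor 3.2/1.35 = 2.3704
Overall dilution factor = 22.867 × 23.852 × 2.3704 = 1292.8
Final = 2.00 mM / 1292.8 = 0.001547 mM = 1.55 × 10^3 nM

1.55 × 10^3 nM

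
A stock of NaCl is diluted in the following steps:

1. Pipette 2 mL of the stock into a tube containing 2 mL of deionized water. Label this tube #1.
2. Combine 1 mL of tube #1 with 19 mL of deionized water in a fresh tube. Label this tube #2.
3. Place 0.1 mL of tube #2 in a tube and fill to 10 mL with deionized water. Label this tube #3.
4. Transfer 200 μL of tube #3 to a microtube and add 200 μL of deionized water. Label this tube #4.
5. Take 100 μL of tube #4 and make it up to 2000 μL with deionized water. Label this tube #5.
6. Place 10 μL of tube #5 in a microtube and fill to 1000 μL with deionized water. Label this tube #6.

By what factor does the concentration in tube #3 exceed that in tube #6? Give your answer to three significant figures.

Step 1: 2 mL + 2 mL = 4 mL total → factor 4/2 = 2
Step 2: 1 mL + 19 mL = 20 mL total → factor 20/1 = 20
Step 3: 0.1 mL brought to 10 mL → factor 10/0.1 = 100
Step 4: 200 μL + 200 μL = 400 μL total → factor 400/200 = 2
Step 5: 100 μL brought to 2000 μL → factor 2000/100 = 20
Step 6: 10 μL brought to 1000 μL → factor 1000/10 = 100
Dilution factor to tube #3 = 4000; to tube #6 = 1.6 × 10^7
[tube #3]/[tube #6] = (factor to tube #6)/(factor to tube #3) = 1.6 × 10^7/4000 = 4.00 × 10^3

4.00 × 10^3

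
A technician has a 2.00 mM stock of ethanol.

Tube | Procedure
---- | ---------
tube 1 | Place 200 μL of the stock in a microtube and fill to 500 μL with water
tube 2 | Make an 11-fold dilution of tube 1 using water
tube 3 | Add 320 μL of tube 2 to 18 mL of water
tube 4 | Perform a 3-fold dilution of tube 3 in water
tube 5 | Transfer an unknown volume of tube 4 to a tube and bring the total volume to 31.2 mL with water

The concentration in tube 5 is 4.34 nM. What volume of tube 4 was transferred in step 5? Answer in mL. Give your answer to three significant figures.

Step 1: 200 μL brought to 500 μL → factor 500/200 = 2.5
Step 2: 11-fold → factor 11
Step 3: 320 μL + 18 mL = 18320 μL total → factor 18320/320 = 57.25
Step 4: 3-fold → factor 3
Step 5: v brought to 31.2 mL → factor = 31.2 mL/v
Product of known-step factors = 4723.1
Overall factor = 2.00 mM / (4.34 nM) = 4.6083 × 10^5
Step-5 factor = 4.6083 × 10^5 / 4723.1 = 97.569
v = 31.2 mL / 97.569 = 0.320 mL

0.320 mL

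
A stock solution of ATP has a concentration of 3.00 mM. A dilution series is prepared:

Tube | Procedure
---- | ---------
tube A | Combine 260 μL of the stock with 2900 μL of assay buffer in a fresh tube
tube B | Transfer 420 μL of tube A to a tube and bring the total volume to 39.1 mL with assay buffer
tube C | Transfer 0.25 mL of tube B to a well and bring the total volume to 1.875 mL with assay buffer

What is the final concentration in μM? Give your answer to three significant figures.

Step 1: 260 μL + 2900 μL = 3160 μL total → factor 3160/260 = 12.154
Step 2: 420 μL brought to 39.1 mL → factor 39100/420 = 93.095
Step 3: 0.25 mL brought to 1.875 mL → factor 1.875/0.25 = 7.5
Overall dilution factor = 12.154 × 93.095 × 7.5 = 8486
Final = 3.00 mM / 8486 = 0.0003535 mM = 0.354 μM

0.354 μM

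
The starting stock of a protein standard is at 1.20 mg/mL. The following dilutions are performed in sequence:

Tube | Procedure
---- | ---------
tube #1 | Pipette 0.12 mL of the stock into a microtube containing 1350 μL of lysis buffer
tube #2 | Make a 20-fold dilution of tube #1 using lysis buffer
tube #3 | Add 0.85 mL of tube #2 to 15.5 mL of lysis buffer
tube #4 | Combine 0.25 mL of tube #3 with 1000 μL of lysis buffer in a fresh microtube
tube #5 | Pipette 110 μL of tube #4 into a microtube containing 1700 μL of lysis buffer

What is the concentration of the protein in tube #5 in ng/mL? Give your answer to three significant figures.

3.09 ng/mL

Step 1: 0.12 mL + 1350 μL = 1.47 mL total → factor 1.47/0.12 = 12.25
Step 2: 20-fold → factor 20
Step 3: 0.85 mL + 15.5 mL = 16.35 mL total → factor 16.35/0.85 = 19.235
Step 4: 0.25 mL + 1000 μL = 1.25 mL total → factor 1.25/0.25 = 5
Step 5: 110 μL + 1700 μL = 1810 μL total → factor 1810/110 = 16.455
Overall dilution factor = 12.25 × 20 × 19.235 × 5 × 16.455 = 3.8772 × 10^5
Final = 1.20 mg/mL / 3.8772 × 10^5 = 3.095 × 10^-6 mg/mL = 3.09 ng/mL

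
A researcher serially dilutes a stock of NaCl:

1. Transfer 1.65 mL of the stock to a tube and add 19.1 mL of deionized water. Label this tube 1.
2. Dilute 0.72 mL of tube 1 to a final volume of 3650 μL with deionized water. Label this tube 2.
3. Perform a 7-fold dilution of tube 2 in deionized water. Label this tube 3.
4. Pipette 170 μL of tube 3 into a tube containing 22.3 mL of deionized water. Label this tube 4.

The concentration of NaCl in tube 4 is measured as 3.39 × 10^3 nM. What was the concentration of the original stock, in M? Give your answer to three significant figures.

Step 1: 1.65 mL + 19.1 mL = 20.75 mL total → factor 20.75/1.65 = 12.576
Step 2: 0.72 mL brought to 3650 μL → factor 3.65/0.72 = 5.0694
Step 3: 7-fold → factor 7
Step 4: 170 μL + 22.3 mL = 22470 μL total → factor 22470/170 = 132.18
Overall dilution factor = 12.576 × 5.0694 × 7 × 132.18 = 58986
Stock = 3.39 × 10^3 nM × 58986 = 2.000 × 10^8 nM = 0.200 M

0.200 M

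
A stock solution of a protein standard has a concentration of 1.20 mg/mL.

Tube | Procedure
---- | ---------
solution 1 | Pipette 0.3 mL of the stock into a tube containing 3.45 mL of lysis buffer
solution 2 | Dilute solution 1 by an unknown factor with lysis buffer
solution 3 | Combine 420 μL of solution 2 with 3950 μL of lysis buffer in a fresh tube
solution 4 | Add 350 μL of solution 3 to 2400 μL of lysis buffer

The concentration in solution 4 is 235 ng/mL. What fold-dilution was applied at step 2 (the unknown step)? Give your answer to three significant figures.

Step 1: 0.3 mL + 3.45 mL = 3.75 mL total → factor 3.75/0.3 = 12.5
Step 2: unknown factor x
Step 3: 420 μL + 3950 μL = 4370 μL total → factor 4370/420 = 10.405
Step 4: 350 μL + 2400 μL = 2750 μL total → factor 2750/350 = 7.8571
Product of known-step factors = 1021.9
Overall factor = 1.20 mg/mL / (235 ng/mL) = 5106.4
x = 5106.4 / 1021.9 = 5.00

5.00-fold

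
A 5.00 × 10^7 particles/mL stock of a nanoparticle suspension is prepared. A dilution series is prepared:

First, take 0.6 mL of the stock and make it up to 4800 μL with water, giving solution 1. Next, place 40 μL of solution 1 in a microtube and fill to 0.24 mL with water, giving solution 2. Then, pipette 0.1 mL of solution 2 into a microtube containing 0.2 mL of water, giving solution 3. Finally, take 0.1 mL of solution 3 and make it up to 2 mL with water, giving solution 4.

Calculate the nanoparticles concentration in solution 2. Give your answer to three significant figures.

Step 1: 0.6 mL brought to 4800 μL → factor 4.8/0.6 = 8
Step 2: 40 μL brought to 0.24 mL → factor 240/40 = 6
Dilution factor through solution 2 = 8 × 6 = 48
[solution 2] = 5.00 × 10^7 particles/mL / 48 = 1.04 × 10^6 particles/mL

1.04 × 10^6 particles/mL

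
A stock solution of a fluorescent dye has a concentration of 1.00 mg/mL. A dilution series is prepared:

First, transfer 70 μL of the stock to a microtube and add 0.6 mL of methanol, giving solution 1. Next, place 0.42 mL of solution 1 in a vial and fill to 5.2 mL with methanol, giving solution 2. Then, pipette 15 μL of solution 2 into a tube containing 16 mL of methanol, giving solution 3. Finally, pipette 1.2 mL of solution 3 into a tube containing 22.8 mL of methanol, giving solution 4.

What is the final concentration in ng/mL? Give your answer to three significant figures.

Step 1: 70 μL + 0.6 mL = 670 μL total → factor 670/70 = 9.5714
Step 2: 0.42 mL brought to 5.2 mL → factor 5.2/0.42 = 12.381
Step 3: 15 μL + 16 mL = 16015 μL total → factor 16015/15 = 1067.7
Step 4: 1.2 mL + 22.8 mL = 24 mL total → factor 24/1.2 = 20
Overall dilution factor = 9.5714 × 12.381 × 1067.7 × 20 = 2.5304 × 10^6
Final = 1.00 mg/mL / 2.5304 × 10^6 = 3.952 × 10^-7 mg/mL = 0.395 ng/mL

0.395 ng/mL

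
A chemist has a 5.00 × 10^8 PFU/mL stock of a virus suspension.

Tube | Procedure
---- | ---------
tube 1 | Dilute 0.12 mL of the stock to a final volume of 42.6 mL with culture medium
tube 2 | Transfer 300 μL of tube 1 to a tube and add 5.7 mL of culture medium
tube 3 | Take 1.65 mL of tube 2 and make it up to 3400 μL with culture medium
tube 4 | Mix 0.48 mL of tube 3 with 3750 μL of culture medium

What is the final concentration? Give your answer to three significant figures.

Step 1: 0.12 mL brought to 42.6 mL → factor 42.6/0.12 = 355
Step 2: 300 μL + 5.7 mL = 6000 μL total → factor 6000/300 = 20
Step 3: 1.65 mL brought to 3400 μL → factor 3.4/1.65 = 2.0606
Step 4: 0.48 mL + 3750 μL = 4.23 mL total → factor 4.23/0.48 = 8.8125
Overall dilution factor = 355 × 20 × 2.0606 × 8.8125 = 1.2893 × 10^5
Final = 5.00 × 10^8 PFU/mL / 1.2893 × 10^5 = 3.88 × 10^3 PFU/mL

3.88 × 10^3 PFU/mL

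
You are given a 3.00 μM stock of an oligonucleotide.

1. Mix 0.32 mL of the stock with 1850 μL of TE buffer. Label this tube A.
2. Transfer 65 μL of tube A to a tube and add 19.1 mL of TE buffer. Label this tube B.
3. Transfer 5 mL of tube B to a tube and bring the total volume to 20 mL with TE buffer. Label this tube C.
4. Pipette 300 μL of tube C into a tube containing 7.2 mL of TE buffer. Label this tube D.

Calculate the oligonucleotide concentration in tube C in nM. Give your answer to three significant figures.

Step 1: 0.32 mL + 1850 μL = 2.17 mL total → factor 2.17/0.32 = 6.7812
Step 2: 65 μL + 19.1 mL = 19165 μL total → factor 19165/65 = 294.85
Step 3: 5 mL brought to 20 mL → factor 20/5 = 4
Dilution factor through tube C = 6.7812 × 294.85 × 4 = 7997.7
[tube C] = 3.00 μM / 7997.7 = 0.0003751 μM = 0.375 nM

0.375 nM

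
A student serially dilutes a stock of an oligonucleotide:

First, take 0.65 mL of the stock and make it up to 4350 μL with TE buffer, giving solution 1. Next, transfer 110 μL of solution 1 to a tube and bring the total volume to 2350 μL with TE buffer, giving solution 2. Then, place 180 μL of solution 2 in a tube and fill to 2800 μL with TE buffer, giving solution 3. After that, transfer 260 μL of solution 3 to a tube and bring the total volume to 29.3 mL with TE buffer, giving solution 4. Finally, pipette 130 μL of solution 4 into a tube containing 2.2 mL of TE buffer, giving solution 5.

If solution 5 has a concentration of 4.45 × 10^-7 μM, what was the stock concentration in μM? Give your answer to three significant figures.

2.00 μM

Step 1: 0.65 mL brought to 4350 μL → factor 4.35/0.65 = 6.6923
Step 2: 110 μL brought to 2350 μL → factor 2350/110 = 21.364
Step 3: 180 μL brought to 2800 μL → factor 2800/180 = 15.556
Step 4: 260 μL brought to 29.3 mL → factor 29300/260 = 112.69
Step 5: 130 μL + 2.2 mL = 2330 μL total → factor 2330/130 = 17.923
Overall dilution factor = 6.6923 × 21.364 × 15.556 × 112.69 × 17.923 = 4.492 × 10^6
Stock = 4.45 × 10^-7 μM × 4.492 × 10^6 = 2.00 μM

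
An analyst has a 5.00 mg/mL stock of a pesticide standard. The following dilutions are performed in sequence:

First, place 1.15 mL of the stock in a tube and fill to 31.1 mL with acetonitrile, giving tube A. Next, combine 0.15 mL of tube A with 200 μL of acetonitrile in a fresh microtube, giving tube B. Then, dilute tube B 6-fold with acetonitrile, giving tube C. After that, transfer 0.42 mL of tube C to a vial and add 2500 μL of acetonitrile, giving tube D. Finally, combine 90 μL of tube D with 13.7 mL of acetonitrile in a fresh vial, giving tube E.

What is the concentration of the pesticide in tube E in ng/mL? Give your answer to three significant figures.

Step 1: 1.15 mL brought to 31.1 mL → factor 31.1/1.15 = 27.043
Step 2: 0.15 mL + 200 μL = 0.35 mL total → factor 0.35/0.15 = 2.3333
Step 3: 6-fold → factor 6
Step 4: 0.42 mL + 2500 μL = 2.92 mL total → factor 2.92/0.42 = 6.9524
Step 5: 90 μL + 13.7 mL = 13790 μL total → factor 13790/90 = 153.22
Overall dilution factor = 27.043 × 2.3333 × 6 × 6.9524 × 153.22 = 4.0332 × 10^5
Final = 5.00 mg/mL / 4.0332 × 10^5 = 1.240 × 10^-5 mg/mL = 12.4 ng/mL

12.4 ng/mL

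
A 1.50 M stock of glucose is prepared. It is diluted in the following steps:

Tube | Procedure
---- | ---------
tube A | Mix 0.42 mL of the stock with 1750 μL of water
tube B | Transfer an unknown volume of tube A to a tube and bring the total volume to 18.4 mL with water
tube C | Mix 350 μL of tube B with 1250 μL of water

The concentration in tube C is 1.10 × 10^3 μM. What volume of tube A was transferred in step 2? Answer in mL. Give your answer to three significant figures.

0.319 mL

Step 1: 0.42 mL + 1750 μL = 2.17 mL total → factor 2.17/0.42 = 5.1667
Step 2: v brought to 18.4 mL → factor = 18.4 mL/v
Step 3: 350 μL + 1250 μL = 1600 μL total → factor 1600/350 = 4.5714
Product of known-step factors = 23.619
Overall factor = 1.50 M / (1.10 × 10^3 μM) = 1363.6
Step-2 factor = 1363.6 / 23.619 = 57.735
v = 18.4 mL / 57.735 = 0.319 mL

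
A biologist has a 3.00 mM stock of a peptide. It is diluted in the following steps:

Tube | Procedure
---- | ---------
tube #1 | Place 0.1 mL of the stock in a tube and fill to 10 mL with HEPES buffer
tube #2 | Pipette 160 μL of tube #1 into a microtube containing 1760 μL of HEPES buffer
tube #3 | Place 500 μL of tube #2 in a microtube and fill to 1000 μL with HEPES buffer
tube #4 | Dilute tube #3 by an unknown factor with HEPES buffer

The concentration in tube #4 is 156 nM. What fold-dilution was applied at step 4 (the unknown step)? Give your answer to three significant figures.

Step 1: 0.1 mL brought to 10 mL → factor 10/0.1 = 100
Step 2: 160 μL + 1760 μL = 1920 μL total → factor 1920/160 = 12
Step 3: 500 μL brought to 1000 μL → factor 1000/500 = 2
Step 4: unknown factor x
Product of known-step factors = 2400
Overall factor = 3.00 mM / (156 nM) = 19231
x = 19231 / 2400 = 8.01

8.01-fold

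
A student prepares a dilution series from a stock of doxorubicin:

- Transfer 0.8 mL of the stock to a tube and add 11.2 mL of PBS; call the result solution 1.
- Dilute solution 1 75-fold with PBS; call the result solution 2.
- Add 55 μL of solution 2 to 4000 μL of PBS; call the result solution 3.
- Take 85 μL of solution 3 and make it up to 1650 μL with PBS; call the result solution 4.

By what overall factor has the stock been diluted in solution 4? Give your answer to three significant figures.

1.61 × 10^6

Step 1: 0.8 mL + 11.2 mL = 12 mL total → factor 12/0.8 = 15
Step 2: 75-fold → factor 75
Step 3: 55 μL + 4000 μL = 4055 μL total → factor 4055/55 = 73.727
Step 4: 85 μL brought to 1650 μL → factor 1650/85 = 19.412
Overall dilution factor = 15 × 75 × 73.727 × 19.412 = 1.6101 × 10^6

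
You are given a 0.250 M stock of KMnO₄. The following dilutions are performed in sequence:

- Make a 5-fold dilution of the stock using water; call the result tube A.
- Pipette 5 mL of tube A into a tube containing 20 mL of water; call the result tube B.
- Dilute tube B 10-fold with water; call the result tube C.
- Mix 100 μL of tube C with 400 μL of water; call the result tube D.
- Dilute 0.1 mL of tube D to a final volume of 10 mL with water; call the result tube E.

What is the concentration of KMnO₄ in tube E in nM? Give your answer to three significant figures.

2.00 × 10^3 nM

Step 1: 5-fold → factor 5
Step 2: 5 mL + 20 mL = 25 mL total → factor 25/5 = 5
Step 3: 10-fold → factor 10
Step 4: 100 μL + 400 μL = 500 μL total → factor 500/100 = 5
Step 5: 0.1 mL brought to 10 mL → factor 10/0.1 = 100
Overall dilution factor = 5 × 5 × 10 × 5 × 100 = 1.25 × 10^5
Final = 0.250 M / 1.25 × 10^5 = 2.000 × 10^-6 M = 2.00 × 10^3 nM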